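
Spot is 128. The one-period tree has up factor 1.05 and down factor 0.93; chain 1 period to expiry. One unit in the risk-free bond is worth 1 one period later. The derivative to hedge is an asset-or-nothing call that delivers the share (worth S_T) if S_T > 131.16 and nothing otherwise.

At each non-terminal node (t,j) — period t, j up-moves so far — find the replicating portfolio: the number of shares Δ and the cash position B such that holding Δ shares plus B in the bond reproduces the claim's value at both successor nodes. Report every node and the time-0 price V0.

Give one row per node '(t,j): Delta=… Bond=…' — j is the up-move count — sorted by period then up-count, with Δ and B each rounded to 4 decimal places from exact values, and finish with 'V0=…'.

No-arbitrage ⇒ martingale measure with p* = (R−d)/(u−d) = 0.5833.
Terminal values V(1,·): V(1,0)=0.0000, V(1,1)=134.4000
Node (0,0) S=128.0000: V=(p*·134.4000+(1−p*)·0.0000)/1=78.4000; Δ=(134.4000−0.0000)/(134.4000−119.0400)=8.7500; B=V−Δ·S=-1041.6000
The time-0 hedge costs 78.4000, which is the no-arbitrage price.

(0,0): Delta=8.7500 Bond=-1041.6000
V0=78.4000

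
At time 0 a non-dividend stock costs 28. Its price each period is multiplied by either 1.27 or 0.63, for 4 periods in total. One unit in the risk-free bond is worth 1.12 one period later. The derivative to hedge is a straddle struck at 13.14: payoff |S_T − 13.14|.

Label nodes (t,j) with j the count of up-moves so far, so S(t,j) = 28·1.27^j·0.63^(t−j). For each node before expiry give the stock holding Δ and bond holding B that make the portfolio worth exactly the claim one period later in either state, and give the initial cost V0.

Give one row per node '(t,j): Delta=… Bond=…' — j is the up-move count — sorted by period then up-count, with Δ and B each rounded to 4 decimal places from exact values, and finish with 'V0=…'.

Risk-neutral probability p* = (R−d)/(u−d) = (1.12−0.63)/(1.27−0.63) = 0.7656.
Payoff layer (t=4): V(4,0)=8.7292, V(4,1)=4.2483, V(4,2)=4.7845, V(4,3)=22.9935, V(4,4)=59.7005
(3,0): S=7.0013. Δ = (V_up−V_dn)/(S_up−S_dn) = (4.2483−8.7292)/(8.8917−4.4108) = -1.0000. V = [p*·4.2483 + (1−p*)·8.7292]/1.12 = 4.7308. B = V − Δ·S = 11.7321.
(3,1): S=14.1138. Δ = (V_up−V_dn)/(S_up−S_dn) = (4.7845−4.2483)/(17.9245−8.8917) = 0.0594. V = [p*·4.7845 + (1−p*)·4.2483]/1.12 = 4.1597. B = V − Δ·S = 3.3219.
(3,2): S=28.4516. Δ = (V_up−V_dn)/(S_up−S_dn) = (22.9935−4.7845)/(36.1335−17.9245) = 1.0000. V = [p*·22.9935 + (1−p*)·4.7845]/1.12 = 16.7194. B = V − Δ·S = -11.7321.
(3,3): S=57.3547. Δ = (V_up−V_dn)/(S_up−S_dn) = (59.7005−22.9935)/(72.8405−36.1335) = 1.0000. V = [p*·59.7005 + (1−p*)·22.9935]/1.12 = 45.6226. B = V − Δ·S = -11.7321.
(2,0): S=11.1132. Δ = (V_up−V_dn)/(S_up−S_dn) = (4.1597−4.7308)/(14.1138−7.0013) = -0.0803. V = [p*·4.1597 + (1−p*)·4.7308]/1.12 = 3.8335. B = V − Δ·S = 4.7260.
(2,1): S=22.4028. Δ = (V_up−V_dn)/(S_up−S_dn) = (16.7194−4.1597)/(28.4516−14.1138) = 0.8760. V = [p*·16.7194 + (1−p*)·4.1597]/1.12 = 12.2998. B = V − Δ·S = -7.3249.
(2,2): S=45.1612. Δ = (V_up−V_dn)/(S_up−S_dn) = (45.6226−16.7194)/(57.3547−28.4516) = 1.0000. V = [p*·45.6226 + (1−p*)·16.7194]/1.12 = 34.6861. B = V − Δ·S = -10.4751.
(1,0): S=17.6400. Δ = (V_up−V_dn)/(S_up−S_dn) = (12.2998−3.8335)/(22.4028−11.1132) = 0.7499. V = [p*·12.2998 + (1−p*)·3.8335]/1.12 = 9.2102. B = V − Δ·S = -4.0183.
(1,1): S=35.5600. Δ = (V_up−V_dn)/(S_up−S_dn) = (34.6861−12.2998)/(45.1612−22.4028) = 0.9837. V = [p*·34.6861 + (1−p*)·12.2998]/1.12 = 26.2851. B = V − Δ·S = -8.6936.
(0,0): S=28.0000. Δ = (V_up−V_dn)/(S_up−S_dn) = (26.2851−9.2102)/(35.5600−17.6400) = 0.9528. V = [p*·26.2851 + (1−p*)·9.2102]/1.12 = 19.8957. B = V − Δ·S = -6.7837.
The time-0 hedge costs 19.8957, which is the no-arbitrage price.

(0,0): Delta=0.9528 Bond=-6.7837
(1,0): Delta=0.7499 Bond=-4.0183
(1,1): Delta=0.9837 Bond=-8.6936
(2,0): Delta=-0.0803 Bond=4.7260
(2,1): Delta=0.8760 Bond=-7.3249
(2,2): Delta=1.0000 Bond=-10.4751
(3,0): Delta=-1.0000 Bond=11.7321
(3,1): Delta=0.0594 Bond=3.3219
(3,2): Delta=1.0000 Bond=-11.7321
(3,3): Delta=1.0000 Bond=-11.7321
V0=19.8957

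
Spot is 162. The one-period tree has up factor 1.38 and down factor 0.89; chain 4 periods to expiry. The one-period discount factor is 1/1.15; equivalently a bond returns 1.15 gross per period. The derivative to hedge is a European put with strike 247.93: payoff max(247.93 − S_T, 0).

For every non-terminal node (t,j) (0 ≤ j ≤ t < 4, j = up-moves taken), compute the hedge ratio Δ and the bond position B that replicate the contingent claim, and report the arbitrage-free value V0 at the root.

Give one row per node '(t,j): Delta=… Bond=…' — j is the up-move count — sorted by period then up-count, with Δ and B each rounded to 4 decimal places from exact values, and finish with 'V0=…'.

Under the risk-neutral measure, an up-move has probability p* = (R−d)/(u−d) = 0.5306 and values discount at R = 1.15.
Terminal values V(4,·): V(4,0)=146.2876, V(4,1)=90.3271, V(4,2)=3.5570, V(4,3)=0.0000, V(4,4)=0.0000
Node (3,0) S=114.2050: V=(p*·90.3271+(1−p*)·146.2876)/1.15=101.3863; Δ=(90.3271−146.2876)/(157.6029−101.6424)=-1.0000; B=V−Δ·S=215.5913
Node (3,1) S=177.0819: V=(p*·3.5570+(1−p*)·90.3271)/1.15=38.5094; Δ=(3.5570−90.3271)/(244.3730−157.6029)=-1.0000; B=V−Δ·S=215.5913
Node (3,2) S=274.5764: V=(p*·0.0000+(1−p*)·3.5570)/1.15=1.4518; Δ=(0.0000−3.5570)/(378.9154−244.3730)=-0.0264; B=V−Δ·S=8.7110
Node (3,3) S=425.7477: V=(p*·0.0000+(1−p*)·0.0000)/1.15=0.0000; Δ=(0.0000−0.0000)/(587.5318−378.9154)=0.0000; B=V−Δ·S=0.0000
Node (2,0) S=128.3202: V=(p*·38.5094+(1−p*)·101.3863)/1.15=59.1505; Δ=(38.5094−101.3863)/(177.0819−114.2050)=-1.0000; B=V−Δ·S=187.4707
Node (2,1) S=198.9684: V=(p*·1.4518+(1−p*)·38.5094)/1.15=16.3880; Δ=(1.4518−38.5094)/(274.5764−177.0819)=-0.3801; B=V−Δ·S=92.0157
Node (2,2) S=308.5128: V=(p*·0.0000+(1−p*)·1.4518)/1.15=0.5926; Δ=(0.0000−1.4518)/(425.7477−274.5764)=-0.0096; B=V−Δ·S=3.5555
Node (1,0) S=144.1800: V=(p*·16.3880+(1−p*)·59.1505)/1.15=31.7045; Δ=(16.3880−59.1505)/(198.9684−128.3202)=-0.6053; B=V−Δ·S=118.9749
Node (1,1) S=223.5600: V=(p*·0.5926+(1−p*)·16.3880)/1.15=6.9624; Δ=(0.5926−16.3880)/(308.5128−198.9684)=-0.1442; B=V−Δ·S=39.1980
Node (0,0) S=162.0000: V=(p*·6.9624+(1−p*)·31.7045)/1.15=16.1531; Δ=(6.9624−31.7045)/(223.5600−144.1800)=-0.3117; B=V−Δ·S=66.6472
Each (Δ,B) replicates both successor values, so the strategy is self-financing and V0 is arbitrage-free.

(0,0): Delta=-0.3117 Bond=66.6472
(1,0): Delta=-0.6053 Bond=118.9749
(1,1): Delta=-0.1442 Bond=39.1980
(2,0): Delta=-1.0000 Bond=187.4707
(2,1): Delta=-0.3801 Bond=92.0157
(2,2): Delta=-0.0096 Bond=3.5555
(3,0): Delta=-1.0000 Bond=215.5913
(3,1): Delta=-1.0000 Bond=215.5913
(3,2): Delta=-0.0264 Bond=8.7110
(3,3): Delta=0.0000 Bond=0.0000
V0=16.1531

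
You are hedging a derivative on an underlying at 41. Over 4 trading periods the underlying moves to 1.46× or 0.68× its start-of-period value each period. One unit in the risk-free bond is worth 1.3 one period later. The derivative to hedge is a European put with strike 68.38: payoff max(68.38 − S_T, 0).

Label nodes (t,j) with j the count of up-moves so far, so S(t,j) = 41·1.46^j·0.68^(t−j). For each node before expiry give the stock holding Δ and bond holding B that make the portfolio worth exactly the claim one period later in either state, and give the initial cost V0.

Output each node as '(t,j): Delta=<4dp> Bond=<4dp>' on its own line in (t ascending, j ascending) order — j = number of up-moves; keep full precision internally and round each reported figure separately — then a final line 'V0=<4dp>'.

Since d<R<u, set p* = (R−d)/(u−d) = 0.7949; price each node as the discounted p*-expectation of its children.
At expiry t=4: V(4,0)=59.6136, V(4,1)=49.5581, V(4,2)=27.9683, V(4,3)=0.0000, V(4,4)=0.0000
  t=3,j=0: stock 12.8917 → up 18.8219 (V=49.5581), down 8.7664 (V=59.6136). Price 39.7083; hedge Δ=-1.0000, bond B=52.6000.
  t=3,j=1: stock 27.6793 → up 40.4117 (V=27.9683), down 18.8219 (V=49.5581). Price 24.9207; hedge Δ=-1.0000, bond B=52.6000.
  t=3,j=2: stock 59.4290 → up 86.7664 (V=0.0000), down 40.4117 (V=27.9683). Price 4.4131; hedge Δ=-0.6034, bond B=40.2699.
  t=3,j=3: stock 127.5976 → up 186.2925 (V=0.0000), down 86.7664 (V=0.0000). Price 0.0000; hedge Δ=0.0000, bond B=0.0000.
  t=2,j=0: stock 18.9584 → up 27.6793 (V=24.9207), down 12.8917 (V=39.7083). Price 21.5031; hedge Δ=-1.0000, bond B=40.4615.
  t=2,j=1: stock 40.7048 → up 59.4290 (V=4.4131), down 27.6793 (V=24.9207). Price 6.6306; hedge Δ=-0.6459, bond B=32.9224.
  t=2,j=2: stock 87.3956 → up 127.5976 (V=0.0000), down 59.4290 (V=4.4131). Price 0.6964; hedge Δ=-0.0647, bond B=6.3542.
  t=1,j=0: stock 27.8800 → up 40.7048 (V=6.6306), down 18.9584 (V=21.5031). Price 7.4472; hedge Δ=-0.6839, bond B=26.5145.
  t=1,j=1: stock 59.8600 → up 87.3956 (V=0.6964), down 40.7048 (V=6.6306). Price 1.4720; hedge Δ=-0.1271, bond B=9.0801.
  t=0,j=0: stock 41.0000 → up 59.8600 (V=1.4720), down 27.8800 (V=7.4472). Price 2.0752; hedge Δ=-0.1868, bond B=9.7357.
Self-financing check: at every node Δ·S+B equals the discounted successor values.

(0,0): Delta=-0.1868 Bond=9.7357
(1,0): Delta=-0.6839 Bond=26.5145
(1,1): Delta=-0.1271 Bond=9.0801
(2,0): Delta=-1.0000 Bond=40.4615
(2,1): Delta=-0.6459 Bond=32.9224
(2,2): Delta=-0.0647 Bond=6.3542
(3,0): Delta=-1.0000 Bond=52.6000
(3,1): Delta=-1.0000 Bond=52.6000
(3,2): Delta=-0.6034 Bond=40.2699
(3,3): Delta=0.0000 Bond=0.0000
V0=2.0752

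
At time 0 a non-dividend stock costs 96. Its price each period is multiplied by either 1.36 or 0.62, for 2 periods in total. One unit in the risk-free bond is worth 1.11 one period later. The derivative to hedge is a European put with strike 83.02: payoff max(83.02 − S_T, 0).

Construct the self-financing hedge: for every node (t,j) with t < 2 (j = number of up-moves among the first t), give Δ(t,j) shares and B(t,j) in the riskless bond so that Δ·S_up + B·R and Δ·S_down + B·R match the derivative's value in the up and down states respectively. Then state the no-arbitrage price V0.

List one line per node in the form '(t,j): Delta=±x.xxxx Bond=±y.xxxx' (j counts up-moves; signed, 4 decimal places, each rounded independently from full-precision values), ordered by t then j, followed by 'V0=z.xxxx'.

No-arbitrage ⇒ martingale measure with p* = (R−d)/(u−d) = 0.6622.
Terminal payoffs: V(2,0)=46.1176, V(2,1)=2.0728, V(2,2)=0.0000
(1,0): S=59.5200. Δ = (V_up−V_dn)/(S_up−S_dn) = (2.0728−46.1176)/(80.9472−36.9024) = -1.0000. V = [p*·2.0728 + (1−p*)·46.1176]/1.11 = 15.2728. B = V − Δ·S = 74.7928.
(1,1): S=130.5600. Δ = (V_up−V_dn)/(S_up−S_dn) = (0.0000−2.0728)/(177.5616−80.9472) = -0.0215. V = [p*·0.0000 + (1−p*)·2.0728]/1.11 = 0.6309. B = V − Δ·S = 3.4320.
(0,0): S=96.0000. Δ = (V_up−V_dn)/(S_up−S_dn) = (0.6309−15.2728)/(130.5600−59.5200) = -0.2061. V = [p*·0.6309 + (1−p*)·15.2728]/1.11 = 5.0247. B = V − Δ·S = 24.8111.
Self-financing check: at every node Δ·S+B equals the discounted successor values.

(0,0): Delta=-0.2061 Bond=24.8111
(1,0): Delta=-1.0000 Bond=74.7928
(1,1): Delta=-0.0215 Bond=3.4320
V0=5.0247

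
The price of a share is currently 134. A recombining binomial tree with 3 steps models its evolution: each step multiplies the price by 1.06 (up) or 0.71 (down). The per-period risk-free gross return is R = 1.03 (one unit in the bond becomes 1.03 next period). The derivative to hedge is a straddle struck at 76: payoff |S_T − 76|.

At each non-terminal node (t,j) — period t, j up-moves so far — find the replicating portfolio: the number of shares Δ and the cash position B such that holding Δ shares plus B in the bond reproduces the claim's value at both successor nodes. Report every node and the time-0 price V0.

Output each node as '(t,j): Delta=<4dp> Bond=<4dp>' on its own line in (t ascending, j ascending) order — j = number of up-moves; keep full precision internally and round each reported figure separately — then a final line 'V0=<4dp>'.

(0,0): Delta=0.9653 Bond=-64.7081
(1,0): Delta=0.6474 Bond=-36.4007
(1,1): Delta=0.9853 Bond=-69.4852
(2,0): Delta=-1.0000 Bond=73.7864
(2,1): Delta=0.7508 Bond=-47.9251
(2,2): Delta=1.0000 Bond=-73.7864
V0=64.6438

No-arbitrage ⇒ martingale measure with p* = (R−d)/(u−d) = 0.9143.
Payoff layer (t=3): V(3,0)=28.0399, V(3,1)=4.3976, V(3,2)=30.8993, V(3,3)=83.5961
Node (2,0) S=67.5494: V=(p*·4.3976+(1−p*)·28.0399)/1.03=6.2370; Δ=(4.3976−28.0399)/(71.6024−47.9601)=-1.0000; B=V−Δ·S=73.7864
Node (2,1) S=100.8484: V=(p*·30.8993+(1−p*)·4.3976)/1.03=27.7939; Δ=(30.8993−4.3976)/(106.8993−71.6024)=0.7508; B=V−Δ·S=-47.9251
Node (2,2) S=150.5624: V=(p*·83.5961+(1−p*)·30.8993)/1.03=76.7760; Δ=(83.5961−30.8993)/(159.5961−106.8993)=1.0000; B=V−Δ·S=-73.7864
Node (1,0) S=95.1400: V=(p*·27.7939+(1−p*)·6.2370)/1.03=25.1905; Δ=(27.7939−6.2370)/(100.8484−67.5494)=0.6474; B=V−Δ·S=-36.4007
Node (1,1) S=142.0400: V=(p*·76.7760+(1−p*)·27.7939)/1.03=70.4636; Δ=(76.7760−27.7939)/(150.5624−100.8484)=0.9853; B=V−Δ·S=-69.4852
Node (0,0) S=134.0000: V=(p*·70.4636+(1−p*)·25.1905)/1.03=64.6438; Δ=(70.4636−25.1905)/(142.0400−95.1400)=0.9653; B=V−Δ·S=-64.7081
The time-0 hedge costs 64.6438, which is the no-arbitrage price.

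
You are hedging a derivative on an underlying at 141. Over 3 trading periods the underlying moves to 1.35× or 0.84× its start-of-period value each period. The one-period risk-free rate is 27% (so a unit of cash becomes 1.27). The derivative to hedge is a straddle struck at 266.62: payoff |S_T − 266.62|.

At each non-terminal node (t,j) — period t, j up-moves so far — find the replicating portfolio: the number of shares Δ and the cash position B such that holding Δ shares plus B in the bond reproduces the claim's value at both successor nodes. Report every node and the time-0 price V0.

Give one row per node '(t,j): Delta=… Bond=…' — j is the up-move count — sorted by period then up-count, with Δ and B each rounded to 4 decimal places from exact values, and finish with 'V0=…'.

Under the risk-neutral measure, an up-move has probability p* = (R−d)/(u−d) = 0.8431 and values discount at R = 1.27.
Terminal payoffs: V(3,0)=183.0487, V(3,1)=132.3090, V(3,2)=50.7631, V(3,3)=80.2929
(2,0): S=99.4896. Δ = (V_up−V_dn)/(S_up−S_dn) = (132.3090−183.0487)/(134.3110−83.5713) = -1.0000. V = [p*·132.3090 + (1−p*)·183.0487]/1.27 = 110.4474. B = V − Δ·S = 209.9370.
(2,1): S=159.8940. Δ = (V_up−V_dn)/(S_up−S_dn) = (50.7631−132.3090)/(215.8569−134.3110) = -1.0000. V = [p*·50.7631 + (1−p*)·132.3090]/1.27 = 50.0430. B = V − Δ·S = 209.9370.
(2,2): S=256.9725. Δ = (V_up−V_dn)/(S_up−S_dn) = (80.2929−50.7631)/(346.9129−215.8569) = 0.2253. V = [p*·80.2929 + (1−p*)·50.7631]/1.27 = 59.5754. B = V − Δ·S = 1.6739.
(1,0): S=118.4400. Δ = (V_up−V_dn)/(S_up−S_dn) = (50.0430−110.4474)/(159.8940−99.4896) = -1.0000. V = [p*·50.0430 + (1−p*)·110.4474]/1.27 = 46.8647. B = V − Δ·S = 165.3047.
(1,1): S=190.3500. Δ = (V_up−V_dn)/(S_up−S_dn) = (59.5754−50.0430)/(256.9725−159.8940) = 0.0982. V = [p*·59.5754 + (1−p*)·50.0430]/1.27 = 45.7324. B = V − Δ·S = 27.0414.
(0,0): S=141.0000. Δ = (V_up−V_dn)/(S_up−S_dn) = (45.7324−46.8647)/(190.3500−118.4400) = -0.0157. V = [p*·45.7324 + (1−p*)·46.8647]/1.27 = 36.1496. B = V − Δ·S = 38.3699.
Check: Δ(0,0)·S0 + B(0,0) = 36.1496 = V0.

(0,0): Delta=-0.0157 Bond=38.3699
(1,0): Delta=-1.0000 Bond=165.3047
(1,1): Delta=0.0982 Bond=27.0414
(2,0): Delta=-1.0000 Bond=209.9370
(2,1): Delta=-1.0000 Bond=209.9370
(2,2): Delta=0.2253 Bond=1.6739
V0=36.1496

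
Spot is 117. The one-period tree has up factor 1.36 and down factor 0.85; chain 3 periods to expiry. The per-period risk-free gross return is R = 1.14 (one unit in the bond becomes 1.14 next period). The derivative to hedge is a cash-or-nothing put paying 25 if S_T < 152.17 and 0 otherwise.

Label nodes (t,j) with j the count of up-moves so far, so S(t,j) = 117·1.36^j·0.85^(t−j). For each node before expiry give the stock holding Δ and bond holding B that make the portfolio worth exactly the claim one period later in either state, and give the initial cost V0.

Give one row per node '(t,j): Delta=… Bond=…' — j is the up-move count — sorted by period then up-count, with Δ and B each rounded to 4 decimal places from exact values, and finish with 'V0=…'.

(0,0): Delta=-0.1582 Bond=25.2152
(1,0): Delta=-0.2459 Bond=37.4675
(1,1): Delta=-0.1166 Bond=22.1285
(2,0): Delta=0.0000 Bond=21.9298
(2,1): Delta=-0.3624 Bond=58.4795
(2,2): Delta=0.0000 Bond=0.0000
V0=6.7110

Under the risk-neutral measure, an up-move has probability p* = (R−d)/(u−d) = 0.5686 and values discount at R = 1.14.
Payoff layer (t=3): V(3,0)=25.0000, V(3,1)=25.0000, V(3,2)=0.0000, V(3,3)=0.0000
Node (2,0) S=84.5325: V=(p*·25.0000+(1−p*)·25.0000)/1.14=21.9298; Δ=(25.0000−25.0000)/(114.9642−71.8526)=0.0000; B=V−Δ·S=21.9298
Node (2,1) S=135.2520: V=(p*·0.0000+(1−p*)·25.0000)/1.14=9.4599; Δ=(0.0000−25.0000)/(183.9427−114.9642)=-0.3624; B=V−Δ·S=58.4795
Node (2,2) S=216.4032: V=(p*·0.0000+(1−p*)·0.0000)/1.14=0.0000; Δ=(0.0000−0.0000)/(294.3084−183.9427)=0.0000; B=V−Δ·S=0.0000
Node (1,0) S=99.4500: V=(p*·9.4599+(1−p*)·21.9298)/1.14=13.0168; Δ=(9.4599−21.9298)/(135.2520−84.5325)=-0.2459; B=V−Δ·S=37.4675
Node (1,1) S=159.1200: V=(p*·0.0000+(1−p*)·9.4599)/1.14=3.5796; Δ=(0.0000−9.4599)/(216.4032−135.2520)=-0.1166; B=V−Δ·S=22.1285
Node (0,0) S=117.0000: V=(p*·3.5796+(1−p*)·13.0168)/1.14=6.7110; Δ=(3.5796−13.0168)/(159.1200−99.4500)=-0.1582; B=V−Δ·S=25.2152
The time-0 hedge costs 6.7110, which is the no-arbitrage price.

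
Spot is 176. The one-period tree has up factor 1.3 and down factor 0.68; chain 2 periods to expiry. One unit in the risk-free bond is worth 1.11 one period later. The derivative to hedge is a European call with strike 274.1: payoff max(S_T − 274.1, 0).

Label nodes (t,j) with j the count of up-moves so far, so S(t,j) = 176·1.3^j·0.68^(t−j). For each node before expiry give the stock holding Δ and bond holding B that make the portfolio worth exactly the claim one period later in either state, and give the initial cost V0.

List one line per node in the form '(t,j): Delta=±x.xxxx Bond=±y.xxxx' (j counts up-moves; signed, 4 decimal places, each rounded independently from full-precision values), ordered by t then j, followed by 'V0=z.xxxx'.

(0,0): Delta=0.1336 Bond=-14.4095
(1,0): Delta=0.0000 Bond=0.0000
(1,1): Delta=0.1645 Bond=-23.0619
V0=9.1119

The replicating-portfolio and risk-neutral prices coincide; use p* = (1.11−0.68)/(1.3−0.68) = 0.6935 for the latter.
Terminal payoffs: V(2,0)=0.0000, V(2,1)=0.0000, V(2,2)=23.3400
Node (1,0) S=119.6800: V=(p*·0.0000+(1−p*)·0.0000)/1.11=0.0000; Δ=(0.0000−0.0000)/(155.5840−81.3824)=0.0000; B=V−Δ·S=0.0000
Node (1,1) S=228.8000: V=(p*·23.3400+(1−p*)·0.0000)/1.11=14.5833; Δ=(23.3400−0.0000)/(297.4400−155.5840)=0.1645; B=V−Δ·S=-23.0619
Node (0,0) S=176.0000: V=(p*·14.5833+(1−p*)·0.0000)/1.11=9.1119; Δ=(14.5833−0.0000)/(228.8000−119.6800)=0.1336; B=V−Δ·S=-14.4095
Each (Δ,B) replicates both successor values, so the strategy is self-financing and V0 is arbitrage-free.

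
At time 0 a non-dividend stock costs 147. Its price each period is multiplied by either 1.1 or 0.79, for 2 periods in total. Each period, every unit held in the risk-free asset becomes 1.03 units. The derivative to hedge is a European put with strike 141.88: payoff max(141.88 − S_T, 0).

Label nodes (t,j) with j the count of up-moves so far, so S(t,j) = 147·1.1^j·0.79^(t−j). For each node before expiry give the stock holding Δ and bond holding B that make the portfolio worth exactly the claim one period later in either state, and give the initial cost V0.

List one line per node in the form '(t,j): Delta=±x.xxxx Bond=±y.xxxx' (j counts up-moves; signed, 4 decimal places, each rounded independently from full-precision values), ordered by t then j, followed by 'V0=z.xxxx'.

Risk-neutral probability p* = (R−d)/(u−d) = (1.03−0.79)/(1.1−0.79) = 0.7742.
Terminal payoffs: V(2,0)=50.1373, V(2,1)=14.1370, V(2,2)=0.0000
  t=1,j=0: stock 116.1300 → up 127.7430 (V=14.1370), down 91.7427 (V=50.1373). Price 21.6176; hedge Δ=-1.0000, bond B=137.7476.
  t=1,j=1: stock 161.7000 → up 177.8700 (V=0.0000), down 127.7430 (V=14.1370). Price 3.0992; hedge Δ=-0.2820, bond B=48.7025.
  t=0,j=0: stock 147.0000 → up 161.7000 (V=3.0992), down 116.1300 (V=21.6176). Price 7.0687; hedge Δ=-0.4064, bond B=66.8053.
Check: Δ(0,0)·S0 + B(0,0) = 7.0687 = V0.

(0,0): Delta=-0.4064 Bond=66.8053
(1,0): Delta=-1.0000 Bond=137.7476
(1,1): Delta=-0.2820 Bond=48.7025
V0=7.0687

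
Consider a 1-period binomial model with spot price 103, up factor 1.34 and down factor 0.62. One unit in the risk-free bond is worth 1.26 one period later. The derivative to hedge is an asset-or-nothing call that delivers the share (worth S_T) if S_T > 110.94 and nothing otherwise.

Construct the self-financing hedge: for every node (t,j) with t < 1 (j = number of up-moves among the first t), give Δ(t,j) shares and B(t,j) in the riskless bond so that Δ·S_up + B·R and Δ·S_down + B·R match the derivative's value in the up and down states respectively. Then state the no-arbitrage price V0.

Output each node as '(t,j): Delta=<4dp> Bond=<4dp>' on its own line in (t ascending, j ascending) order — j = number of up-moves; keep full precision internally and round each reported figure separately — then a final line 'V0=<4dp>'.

(0,0): Delta=1.8611 Bond=-94.3258
V0=97.3686

The replicating-portfolio and risk-neutral prices coincide; use p* = (1.26−0.62)/(1.34−0.62) = 0.8889 for the latter.
Payoff layer (t=1): V(1,0)=0.0000, V(1,1)=138.0200
(0,0): S=103.0000. Δ = (V_up−V_dn)/(S_up−S_dn) = (138.0200−0.0000)/(138.0200−63.8600) = 1.8611. V = [p*·138.0200 + (1−p*)·0.0000]/1.26 = 97.3686. B = V − Δ·S = -94.3258.
Check: Δ(0,0)·S0 + B(0,0) = 97.3686 = V0.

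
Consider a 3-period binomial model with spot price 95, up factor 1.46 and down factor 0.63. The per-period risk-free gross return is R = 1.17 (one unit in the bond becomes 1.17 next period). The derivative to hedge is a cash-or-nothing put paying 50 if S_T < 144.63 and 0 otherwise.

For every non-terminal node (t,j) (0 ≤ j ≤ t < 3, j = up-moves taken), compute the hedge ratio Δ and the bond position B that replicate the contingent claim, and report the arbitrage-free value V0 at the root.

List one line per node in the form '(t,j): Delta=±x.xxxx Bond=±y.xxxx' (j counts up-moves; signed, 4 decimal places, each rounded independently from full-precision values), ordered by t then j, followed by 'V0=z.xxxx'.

(0,0): Delta=-0.1961 Bond=41.2486
(1,0): Delta=0.0000 Bond=36.5257
(1,1): Delta=-0.2415 Bond=54.5632
(2,0): Delta=0.0000 Bond=42.7350
(2,1): Delta=0.0000 Bond=42.7350
(2,2): Delta=-0.2975 Bond=75.1725
V0=22.6213

Since d<R<u, set p* = (R−d)/(u−d) = 0.6506; price each node as the discounted p*-expectation of its children.
At expiry t=3: V(3,0)=50.0000, V(3,1)=50.0000, V(3,2)=50.0000, V(3,3)=0.0000
Node (2,0) S=37.7055: V=(p*·50.0000+(1−p*)·50.0000)/1.17=42.7350; Δ=(50.0000−50.0000)/(55.0500−23.7545)=0.0000; B=V−Δ·S=42.7350
Node (2,1) S=87.3810: V=(p*·50.0000+(1−p*)·50.0000)/1.17=42.7350; Δ=(50.0000−50.0000)/(127.5763−55.0500)=0.0000; B=V−Δ·S=42.7350
Node (2,2) S=202.5020: V=(p*·0.0000+(1−p*)·50.0000)/1.17=14.9315; Δ=(0.0000−50.0000)/(295.6529−127.5763)=-0.2975; B=V−Δ·S=75.1725
Node (1,0) S=59.8500: V=(p*·42.7350+(1−p*)·42.7350)/1.17=36.5257; Δ=(42.7350−42.7350)/(87.3810−37.7055)=0.0000; B=V−Δ·S=36.5257
Node (1,1) S=138.7000: V=(p*·14.9315+(1−p*)·42.7350)/1.17=21.0650; Δ=(14.9315−42.7350)/(202.5020−87.3810)=-0.2415; B=V−Δ·S=54.5632
Node (0,0) S=95.0000: V=(p*·21.0650+(1−p*)·36.5257)/1.17=22.6213; Δ=(21.0650−36.5257)/(138.7000−59.8500)=-0.1961; B=V−Δ·S=41.2486
The time-0 hedge costs 22.6213, which is the no-arbitrage price.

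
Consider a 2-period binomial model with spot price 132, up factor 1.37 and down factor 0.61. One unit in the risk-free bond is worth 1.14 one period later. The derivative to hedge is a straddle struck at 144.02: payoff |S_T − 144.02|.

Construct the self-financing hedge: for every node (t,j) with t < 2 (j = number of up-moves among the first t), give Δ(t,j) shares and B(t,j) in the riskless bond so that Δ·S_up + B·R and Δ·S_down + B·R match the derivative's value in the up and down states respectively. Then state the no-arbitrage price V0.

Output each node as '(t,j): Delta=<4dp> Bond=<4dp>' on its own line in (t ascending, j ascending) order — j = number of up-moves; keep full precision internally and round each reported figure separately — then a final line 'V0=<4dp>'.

(0,0): Delta=0.2650 Bond=21.4662
(1,0): Delta=-1.0000 Bond=126.3333
(1,1): Delta=0.5095 Bond=-19.7327
V0=56.4528

The replicating-portfolio and risk-neutral prices coincide; use p* = (1.14−0.61)/(1.37−0.61) = 0.6974 for the latter.
Payoff layer (t=2): V(2,0)=94.9028, V(2,1)=33.7076, V(2,2)=103.7308
  t=1,j=0: stock 80.5200 → up 110.3124 (V=33.7076), down 49.1172 (V=94.9028). Price 45.8133; hedge Δ=-1.0000, bond B=126.3333.
  t=1,j=1: stock 180.8400 → up 247.7508 (V=103.7308), down 110.3124 (V=33.7076). Price 72.4031; hedge Δ=0.5095, bond B=-19.7327.
  t=0,j=0: stock 132.0000 → up 180.8400 (V=72.4031), down 80.5200 (V=45.8133). Price 56.4528; hedge Δ=0.2650, bond B=21.4662.
Root portfolio cost Δ·132+B reproduces V0=56.4528.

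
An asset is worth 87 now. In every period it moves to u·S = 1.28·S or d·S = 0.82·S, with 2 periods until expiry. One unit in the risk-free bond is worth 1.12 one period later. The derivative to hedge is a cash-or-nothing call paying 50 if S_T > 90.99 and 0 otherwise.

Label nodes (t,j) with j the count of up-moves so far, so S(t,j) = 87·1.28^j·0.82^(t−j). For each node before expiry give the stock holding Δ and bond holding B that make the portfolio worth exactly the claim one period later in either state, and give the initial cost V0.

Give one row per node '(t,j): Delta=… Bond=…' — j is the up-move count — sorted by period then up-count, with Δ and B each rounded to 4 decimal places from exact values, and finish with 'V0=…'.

Under the risk-neutral measure, an up-move has probability p* = (R−d)/(u−d) = 0.6522 and values discount at R = 1.12.
Terminal values V(2,·): V(2,0)=0.0000, V(2,1)=50.0000, V(2,2)=50.0000
  t=1,j=0: stock 71.3400 → up 91.3152 (V=50.0000), down 58.4988 (V=0.0000). Price 29.1149; hedge Δ=1.5236, bond B=-79.5807.
  t=1,j=1: stock 111.3600 → up 142.5408 (V=50.0000), down 91.3152 (V=50.0000). Price 44.6429; hedge Δ=0.0000, bond B=44.6429.
  t=0,j=0: stock 87.0000 → up 111.3600 (V=44.6429), down 71.3400 (V=29.1149). Price 35.0373; hedge Δ=0.3880, bond B=1.2809.
Each (Δ,B) replicates both successor values, so the strategy is self-financing and V0 is arbitrage-free.

(0,0): Delta=0.3880 Bond=1.2809
(1,0): Delta=1.5236 Bond=-79.5807
(1,1): Delta=0.0000 Bond=44.6429
V0=35.0373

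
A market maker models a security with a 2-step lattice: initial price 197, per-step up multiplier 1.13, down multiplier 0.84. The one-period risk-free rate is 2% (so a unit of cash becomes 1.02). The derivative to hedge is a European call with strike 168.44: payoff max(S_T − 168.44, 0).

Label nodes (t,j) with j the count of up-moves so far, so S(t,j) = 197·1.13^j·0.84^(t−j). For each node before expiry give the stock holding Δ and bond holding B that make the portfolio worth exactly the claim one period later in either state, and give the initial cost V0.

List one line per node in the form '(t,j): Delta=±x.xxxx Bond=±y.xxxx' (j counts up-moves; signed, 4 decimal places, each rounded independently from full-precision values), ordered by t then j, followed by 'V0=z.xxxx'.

No-arbitrage ⇒ martingale measure with p* = (R−d)/(u−d) = 0.6207.
At expiry t=2: V(2,0)=0.0000, V(2,1)=18.5524, V(2,2)=83.1093
Node (1,0) S=165.4800: V=(p*·18.5524+(1−p*)·0.0000)/1.02=11.2895; Δ=(18.5524−0.0000)/(186.9924−139.0032)=0.3866; B=V−Δ·S=-52.6843
Node (1,1) S=222.6100: V=(p*·83.1093+(1−p*)·18.5524)/1.02=57.4727; Δ=(83.1093−18.5524)/(251.5493−186.9924)=1.0000; B=V−Δ·S=-165.1373
Node (0,0) S=197.0000: V=(p*·57.4727+(1−p*)·11.2895)/1.02=39.1715; Δ=(57.4727−11.2895)/(222.6100−165.4800)=0.8084; B=V−Δ·S=-120.0811
Each (Δ,B) replicates both successor values, so the strategy is self-financing and V0 is arbitrage-free.

(0,0): Delta=0.8084 Bond=-120.0811
(1,0): Delta=0.3866 Bond=-52.6843
(1,1): Delta=1.0000 Bond=-165.1373
V0=39.1715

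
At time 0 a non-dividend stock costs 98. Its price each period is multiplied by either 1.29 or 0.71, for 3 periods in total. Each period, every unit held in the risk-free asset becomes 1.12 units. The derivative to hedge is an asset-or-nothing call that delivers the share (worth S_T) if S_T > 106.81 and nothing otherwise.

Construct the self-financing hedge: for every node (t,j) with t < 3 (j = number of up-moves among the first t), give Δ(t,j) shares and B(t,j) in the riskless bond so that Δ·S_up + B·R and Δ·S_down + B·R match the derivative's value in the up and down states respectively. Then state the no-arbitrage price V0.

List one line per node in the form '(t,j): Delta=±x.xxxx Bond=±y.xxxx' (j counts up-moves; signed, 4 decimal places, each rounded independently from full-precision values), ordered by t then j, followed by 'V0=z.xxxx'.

Under the risk-neutral measure, an up-move has probability p* = (R−d)/(u−d) = 0.7069 and values discount at R = 1.12.
At expiry t=3: V(3,0)=0.0000, V(3,1)=0.0000, V(3,2)=115.7881, V(3,3)=210.3755
(2,0): S=49.4018. Δ = (V_up−V_dn)/(S_up−S_dn) = (0.0000−0.0000)/(63.7283−35.0753) = 0.0000. V = [p*·0.0000 + (1−p*)·0.0000]/1.12 = 0.0000. B = V − Δ·S = 0.0000.
(2,1): S=89.7582. Δ = (V_up−V_dn)/(S_up−S_dn) = (115.7881−0.0000)/(115.7881−63.7283) = 2.2241. V = [p*·115.7881 + (1−p*)·0.0000]/1.12 = 73.0805. B = V − Δ·S = -126.5541.
(2,2): S=163.0818. Δ = (V_up−V_dn)/(S_up−S_dn) = (210.3755−115.7881)/(210.3755−115.7881) = 1.0000. V = [p*·210.3755 + (1−p*)·115.7881]/1.12 = 163.0818. B = V − Δ·S = 0.0000.
(1,0): S=69.5800. Δ = (V_up−V_dn)/(S_up−S_dn) = (73.0805−0.0000)/(89.7582−49.4018) = 1.8109. V = [p*·73.0805 + (1−p*)·0.0000]/1.12 = 46.1253. B = V − Δ·S = -79.8756.
(1,1): S=126.4200. Δ = (V_up−V_dn)/(S_up−S_dn) = (163.0818−73.0805)/(163.0818−89.7582) = 1.2275. V = [p*·163.0818 + (1−p*)·73.0805]/1.12 = 122.0555. B = V − Δ·S = -33.1191.
(0,0): S=98.0000. Δ = (V_up−V_dn)/(S_up−S_dn) = (122.0555−46.1253)/(126.4200−69.5800) = 1.3359. V = [p*·122.0555 + (1−p*)·46.1253]/1.12 = 89.1072. B = V − Δ·S = -41.8068.
Root portfolio cost Δ·98+B reproduces V0=89.1072.

(0,0): Delta=1.3359 Bond=-41.8068
(1,0): Delta=1.8109 Bond=-79.8756
(1,1): Delta=1.2275 Bond=-33.1191
(2,0): Delta=0.0000 Bond=0.0000
(2,1): Delta=2.2241 Bond=-126.5541
(2,2): Delta=1.0000 Bond=0.0000
V0=89.1072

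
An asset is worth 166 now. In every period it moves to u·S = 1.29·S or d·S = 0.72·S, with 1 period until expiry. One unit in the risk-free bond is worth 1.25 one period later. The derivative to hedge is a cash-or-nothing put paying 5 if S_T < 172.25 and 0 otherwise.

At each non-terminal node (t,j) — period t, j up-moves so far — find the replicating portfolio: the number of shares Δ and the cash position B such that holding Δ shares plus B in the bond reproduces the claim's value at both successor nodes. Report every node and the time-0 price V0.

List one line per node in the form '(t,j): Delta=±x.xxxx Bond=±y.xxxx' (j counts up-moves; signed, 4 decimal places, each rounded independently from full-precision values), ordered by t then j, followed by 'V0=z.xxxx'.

(0,0): Delta=-0.0528 Bond=9.0526
V0=0.2807

Risk-neutral probability p* = (R−d)/(u−d) = (1.25−0.72)/(1.29−0.72) = 0.9298.
Terminal payoffs: V(1,0)=5.0000, V(1,1)=0.0000
  t=0,j=0: stock 166.0000 → up 214.1400 (V=0.0000), down 119.5200 (V=5.0000). Price 0.2807; hedge Δ=-0.0528, bond B=9.0526.
Self-financing check: at every node Δ·S+B equals the discounted successor values.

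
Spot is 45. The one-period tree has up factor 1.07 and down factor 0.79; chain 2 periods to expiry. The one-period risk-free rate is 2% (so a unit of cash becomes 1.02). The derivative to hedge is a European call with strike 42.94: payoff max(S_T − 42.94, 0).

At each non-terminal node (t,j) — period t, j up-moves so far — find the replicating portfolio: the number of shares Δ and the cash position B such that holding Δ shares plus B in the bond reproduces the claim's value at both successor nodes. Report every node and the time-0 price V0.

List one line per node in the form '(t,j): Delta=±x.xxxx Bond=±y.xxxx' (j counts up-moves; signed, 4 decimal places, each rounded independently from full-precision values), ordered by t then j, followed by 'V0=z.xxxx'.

(0,0): Delta=0.5484 Bond=-19.1140
(1,0): Delta=0.0000 Bond=0.0000
(1,1): Delta=0.6364 Bond=-23.7346
V0=5.5648

Risk-neutral probability p* = (R−d)/(u−d) = (1.02−0.79)/(1.07−0.79) = 0.8214.
Terminal values V(2,·): V(2,0)=0.0000, V(2,1)=0.0000, V(2,2)=8.5805
  t=1,j=0: stock 35.5500 → up 38.0385 (V=0.0000), down 28.0845 (V=0.0000). Price 0.0000; hedge Δ=0.0000, bond B=0.0000.
  t=1,j=1: stock 48.1500 → up 51.5205 (V=8.5805), down 38.0385 (V=0.0000). Price 6.9101; hedge Δ=0.6364, bond B=-23.7346.
  t=0,j=0: stock 45.0000 → up 48.1500 (V=6.9101), down 35.5500 (V=0.0000). Price 5.5648; hedge Δ=0.5484, bond B=-19.1140.
Each (Δ,B) replicates both successor values, so the strategy is self-financing and V0 is arbitrage-free.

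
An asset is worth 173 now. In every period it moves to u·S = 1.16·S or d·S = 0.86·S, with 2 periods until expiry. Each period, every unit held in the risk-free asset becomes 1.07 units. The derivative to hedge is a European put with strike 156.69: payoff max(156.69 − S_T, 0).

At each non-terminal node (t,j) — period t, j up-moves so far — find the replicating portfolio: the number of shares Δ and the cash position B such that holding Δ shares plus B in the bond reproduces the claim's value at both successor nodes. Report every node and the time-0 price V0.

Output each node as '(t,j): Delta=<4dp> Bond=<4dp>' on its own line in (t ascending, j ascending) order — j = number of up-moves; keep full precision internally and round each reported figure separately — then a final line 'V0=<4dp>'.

(0,0): Delta=-0.1553 Bond=29.1182
(1,0): Delta=-0.6439 Bond=103.8551
(1,1): Delta=0.0000 Bond=0.0000
V0=2.2592

Since d<R<u, set p* = (R−d)/(u−d) = 0.7000; price each node as the discounted p*-expectation of its children.
Terminal payoffs: V(2,0)=28.7392, V(2,1)=0.0000, V(2,2)=0.0000
Node (1,0) S=148.7800: V=(p*·0.0000+(1−p*)·28.7392)/1.07=8.0577; Δ=(0.0000−28.7392)/(172.5848−127.9508)=-0.6439; B=V−Δ·S=103.8551
Node (1,1) S=200.6800: V=(p*·0.0000+(1−p*)·0.0000)/1.07=0.0000; Δ=(0.0000−0.0000)/(232.7888−172.5848)=0.0000; B=V−Δ·S=0.0000
Node (0,0) S=173.0000: V=(p*·0.0000+(1−p*)·8.0577)/1.07=2.2592; Δ=(0.0000−8.0577)/(200.6800−148.7800)=-0.1553; B=V−Δ·S=29.1182
The time-0 hedge costs 2.2592, which is the no-arbitrage price.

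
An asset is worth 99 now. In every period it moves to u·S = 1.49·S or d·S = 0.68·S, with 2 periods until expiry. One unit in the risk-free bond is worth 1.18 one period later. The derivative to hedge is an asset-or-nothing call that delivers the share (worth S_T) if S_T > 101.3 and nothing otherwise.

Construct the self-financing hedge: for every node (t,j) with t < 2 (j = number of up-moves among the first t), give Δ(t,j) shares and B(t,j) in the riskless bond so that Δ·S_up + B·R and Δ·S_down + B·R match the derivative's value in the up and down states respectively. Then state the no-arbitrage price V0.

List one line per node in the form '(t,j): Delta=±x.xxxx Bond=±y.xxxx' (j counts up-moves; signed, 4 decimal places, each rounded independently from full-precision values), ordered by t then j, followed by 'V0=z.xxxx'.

(0,0): Delta=1.4338 Bond=-81.7999
(1,0): Delta=0.0000 Bond=0.0000
(1,1): Delta=1.8395 Bond=-156.3686
V0=60.1470

The replicating-portfolio and risk-neutral prices coincide; use p* = (1.18−0.68)/(1.49−0.68) = 0.6173 for the latter.
At expiry t=2: V(2,0)=0.0000, V(2,1)=0.0000, V(2,2)=219.7899
(1,0): S=67.3200. Δ = (V_up−V_dn)/(S_up−S_dn) = (0.0000−0.0000)/(100.3068−45.7776) = 0.0000. V = [p*·0.0000 + (1−p*)·0.0000]/1.18 = 0.0000. B = V − Δ·S = 0.0000.
(1,1): S=147.5100. Δ = (V_up−V_dn)/(S_up−S_dn) = (219.7899−0.0000)/(219.7899−100.3068) = 1.8395. V = [p*·219.7899 + (1−p*)·0.0000]/1.18 = 114.9769. B = V − Δ·S = -156.3686.
(0,0): S=99.0000. Δ = (V_up−V_dn)/(S_up−S_dn) = (114.9769−0.0000)/(147.5100−67.3200) = 1.4338. V = [p*·114.9769 + (1−p*)·0.0000]/1.18 = 60.1470. B = V − Δ·S = -81.7999.
Root portfolio cost Δ·99+B reproduces V0=60.1470.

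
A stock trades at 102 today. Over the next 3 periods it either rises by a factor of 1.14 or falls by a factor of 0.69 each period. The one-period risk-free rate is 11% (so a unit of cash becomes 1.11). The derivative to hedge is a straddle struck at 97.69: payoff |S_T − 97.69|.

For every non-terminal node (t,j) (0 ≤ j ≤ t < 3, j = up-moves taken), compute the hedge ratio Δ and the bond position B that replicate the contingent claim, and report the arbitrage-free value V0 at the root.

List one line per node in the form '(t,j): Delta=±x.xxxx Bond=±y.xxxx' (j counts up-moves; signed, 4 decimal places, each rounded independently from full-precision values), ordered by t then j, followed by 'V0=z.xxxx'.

(0,0): Delta=0.6459 Bond=-32.9304
(1,0): Delta=-1.0000 Bond=79.2874
(1,1): Delta=0.7171 Bond=-44.8270
(2,0): Delta=-1.0000 Bond=88.0090
(2,1): Delta=-1.0000 Bond=88.0090
(2,2): Delta=0.7913 Bond=-59.5985
V0=32.9538

Risk-neutral probability p* = (R−d)/(u−d) = (1.11−0.69)/(1.14−0.69) = 0.9333.
Terminal payoffs: V(3,0)=64.1821, V(3,1)=42.3291, V(3,2)=6.2242, V(3,3)=53.4275
(2,0): S=48.5622. Δ = (V_up−V_dn)/(S_up−S_dn) = (42.3291−64.1821)/(55.3609−33.5079) = -1.0000. V = [p*·42.3291 + (1−p*)·64.1821]/1.11 = 39.4468. B = V − Δ·S = 88.0090.
(2,1): S=80.2332. Δ = (V_up−V_dn)/(S_up−S_dn) = (6.2242−42.3291)/(91.4658−55.3609) = -1.0000. V = [p*·6.2242 + (1−p*)·42.3291]/1.11 = 7.7758. B = V − Δ·S = 88.0090.
(2,2): S=132.5592. Δ = (V_up−V_dn)/(S_up−S_dn) = (53.4275−6.2242)/(151.1175−91.4658) = 0.7913. V = [p*·53.4275 + (1−p*)·6.2242]/1.11 = 45.2978. B = V − Δ·S = -59.5985.
(1,0): S=70.3800. Δ = (V_up−V_dn)/(S_up−S_dn) = (7.7758−39.4468)/(80.2332−48.5622) = -1.0000. V = [p*·7.7758 + (1−p*)·39.4468]/1.11 = 8.9074. B = V − Δ·S = 79.2874.
(1,1): S=116.2800. Δ = (V_up−V_dn)/(S_up−S_dn) = (45.2978−7.7758)/(132.5592−80.2332) = 0.7171. V = [p*·45.2978 + (1−p*)·7.7758]/1.11 = 38.5553. B = V − Δ·S = -44.8270.
(0,0): S=102.0000. Δ = (V_up−V_dn)/(S_up−S_dn) = (38.5553−8.9074)/(116.2800−70.3800) = 0.6459. V = [p*·38.5553 + (1−p*)·8.9074]/1.11 = 32.9538. B = V − Δ·S = -32.9304.
Each (Δ,B) replicates both successor values, so the strategy is self-financing and V0 is arbitrage-free.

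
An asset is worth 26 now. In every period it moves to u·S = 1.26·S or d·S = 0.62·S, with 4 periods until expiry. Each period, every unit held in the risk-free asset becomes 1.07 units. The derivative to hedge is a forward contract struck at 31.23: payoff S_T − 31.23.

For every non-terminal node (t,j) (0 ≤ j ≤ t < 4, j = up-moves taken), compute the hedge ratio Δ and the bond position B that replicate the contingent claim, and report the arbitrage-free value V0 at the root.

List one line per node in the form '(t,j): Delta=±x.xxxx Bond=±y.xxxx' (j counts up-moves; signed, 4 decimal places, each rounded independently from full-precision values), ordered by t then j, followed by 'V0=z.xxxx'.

(0,0): Delta=1.0000 Bond=-23.8252
(1,0): Delta=1.0000 Bond=-25.4930
(1,1): Delta=1.0000 Bond=-25.4930
(2,0): Delta=1.0000 Bond=-27.2775
(2,1): Delta=1.0000 Bond=-27.2775
(2,2): Delta=1.0000 Bond=-27.2775
(3,0): Delta=1.0000 Bond=-29.1869
(3,1): Delta=1.0000 Bond=-29.1869
(3,2): Delta=1.0000 Bond=-29.1869
(3,3): Delta=1.0000 Bond=-29.1869
V0=2.1748

Since d<R<u, set p* = (R−d)/(u−d) = 0.7031; price each node as the discounted p*-expectation of its children.
Payoff layer (t=4): V(4,0)=-27.3882, V(4,1)=-23.4224, V(4,2)=-15.3629, V(4,3)=1.0161, V(4,4)=34.3023
  t=3,j=0: stock 6.1965 → up 7.8076 (V=-23.4224), down 3.8418 (V=-27.3882). Price -22.9904; hedge Δ=1.0000, bond B=-29.1869.
  t=3,j=1: stock 12.5929 → up 15.8671 (V=-15.3629), down 7.8076 (V=-23.4224). Price -16.5940; hedge Δ=1.0000, bond B=-29.1869.
  t=3,j=2: stock 25.5921 → up 32.2461 (V=1.0161), down 15.8671 (V=-15.3629). Price -3.5948; hedge Δ=1.0000, bond B=-29.1869.
  t=3,j=3: stock 52.0098 → up 65.5323 (V=34.3023), down 32.2461 (V=1.0161). Price 22.8229; hedge Δ=1.0000, bond B=-29.1869.
  t=2,j=0: stock 9.9944 → up 12.5929 (V=-16.5940), down 6.1965 (V=-22.9904). Price -17.2831; hedge Δ=1.0000, bond B=-27.2775.
  t=2,j=1: stock 20.3112 → up 25.5921 (V=-3.5948), down 12.5929 (V=-16.5940). Price -6.9663; hedge Δ=1.0000, bond B=-27.2775.
  t=2,j=2: stock 41.2776 → up 52.0098 (V=22.8229), down 25.5921 (V=-3.5948). Price 14.0001; hedge Δ=1.0000, bond B=-27.2775.
  t=1,j=0: stock 16.1200 → up 20.3112 (V=-6.9663), down 9.9944 (V=-17.2831). Price -9.3730; hedge Δ=1.0000, bond B=-25.4930.
  t=1,j=1: stock 32.7600 → up 41.2776 (V=14.0001), down 20.3112 (V=-6.9663). Price 7.2670; hedge Δ=1.0000, bond B=-25.4930.
  t=0,j=0: stock 26.0000 → up 32.7600 (V=7.2670), down 16.1200 (V=-9.3730). Price 2.1748; hedge Δ=1.0000, bond B=-23.8252.
The time-0 hedge costs 2.1748, which is the no-arbitrage price.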